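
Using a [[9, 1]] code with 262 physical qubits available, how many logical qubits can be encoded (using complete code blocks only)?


Each code block uses 9 physical qubits for 1 logical qubit(s).
Number of complete blocks = floor(262 / 9) = 29
Logical qubits = 29 * 1
= 29

29


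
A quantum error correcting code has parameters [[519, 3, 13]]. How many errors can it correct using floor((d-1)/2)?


Code parameters: [[519, 3, 13]], distance d = 13.
Number of correctable errors = floor((d-1)/2)
= floor((13 - 1)/2)
= floor(12/2)
= 6

6


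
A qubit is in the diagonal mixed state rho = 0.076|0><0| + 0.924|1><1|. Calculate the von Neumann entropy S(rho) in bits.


S = -p*log2(p) - (1-p)*log2(1-p)
p = 0.0760, 1-p = 0.9240
= -0.0760 * log2(0.0760) - 0.9240 * log2(0.9240)
= -(-0.2826) - (-0.1054)
= 0.3879

0.3879


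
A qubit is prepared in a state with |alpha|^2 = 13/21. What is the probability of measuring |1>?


|alpha|^2 = 13/21 = 0.6190
|beta|^2 = 1 - 13/21 = 8/21 = 0.3810
P(|1>) = |beta|^2 = 0.3810

0.3810


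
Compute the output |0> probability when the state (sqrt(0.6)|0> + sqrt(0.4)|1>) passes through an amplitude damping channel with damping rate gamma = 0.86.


For amplitude damping with parameter gamma on state sqrt(a)|0> + sqrt(b)|1>:
alpha^2 = 0.6, beta^2 = 0.4
P(|0>) = alpha^2 + gamma * beta^2
= 0.6 + 0.86 * 0.4
= 0.6 + 0.3440
= 0.9440

0.9440


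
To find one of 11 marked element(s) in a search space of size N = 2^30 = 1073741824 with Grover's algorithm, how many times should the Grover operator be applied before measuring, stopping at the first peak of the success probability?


After j Grover iterations the success probability is P(j) = sin^2((2j+1)*theta), where sin(theta) = sqrt(k/N).
N = 2^30 = 1073741824, k = 11
sin(theta) = sqrt(k/N) = 0.0001012153562
theta = arcsin(sqrt(k/N)) = 0.0001012153563 rad
P(j) reaches its first maximum when (2j+1)*theta is as close as possible to pi/2, i.e. j = round(pi/(4*theta) - 1/2).
pi/(4*theta) - 1/2 = 7759.1739
(For comparison, the common estimate pi/4 * sqrt(N/k) = 7759.6740; the exact maximiser is used here.)
Optimal iterations = 7759

7759


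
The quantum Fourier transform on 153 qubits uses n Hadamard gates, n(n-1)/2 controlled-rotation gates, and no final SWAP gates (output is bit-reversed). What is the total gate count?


Hadamard gates: 153
Controlled rotations: n*(n-1)/2 = 153*152/2 = 11628
SWAP gates: 0 (omitted)
Total = 153 + 11628
= 11781

11781


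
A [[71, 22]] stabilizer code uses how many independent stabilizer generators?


For an [[n,k]] stabilizer code:
Number of stabilizer generators = n - k
= 71 - 22
= 49

49


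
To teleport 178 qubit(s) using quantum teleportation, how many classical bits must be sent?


Quantum teleportation requires 2 classical bits per qubit teleported.
178 qubit(s) -> 2 * 178 = 356 classical bits

356


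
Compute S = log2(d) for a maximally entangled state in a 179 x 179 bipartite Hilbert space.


For a maximally entangled state in d x d:
S = log2(d) = log2(179)
= 7.4838

7.4838


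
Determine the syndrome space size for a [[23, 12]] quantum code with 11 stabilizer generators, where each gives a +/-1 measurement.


Each stabilizer generator gives a binary (+1 or -1) measurement outcome.
With 11 independent generators:
Total syndromes = 2^11
= 2048

2048


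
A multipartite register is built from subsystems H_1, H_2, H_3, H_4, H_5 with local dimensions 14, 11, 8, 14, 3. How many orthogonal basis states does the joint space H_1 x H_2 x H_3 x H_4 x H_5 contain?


dim(H_1 x H_2 x H_3 x H_4 x H_5) = 14 * 11 * 8 * 14 * 3
= 154 * 8 * 14 * 3
= 1232 * 14 * 3
= 17248 * 3
= 51744

51744


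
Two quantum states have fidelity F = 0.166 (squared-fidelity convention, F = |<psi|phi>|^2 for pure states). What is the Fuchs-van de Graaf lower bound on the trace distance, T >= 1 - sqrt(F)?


Fuchs-van de Graaf (squared-fidelity convention): 1 - sqrt(F) <= T <= sqrt(1 - F).
Lower bound: T >= 1 - sqrt(F)
sqrt(F) = sqrt(0.166) = 0.4074
T >= 1 - 0.4074
T >= 0.5926

0.5926


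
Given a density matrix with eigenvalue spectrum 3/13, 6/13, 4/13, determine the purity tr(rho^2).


tr(rho^2) = sum of eigenvalues squared
= (3/13)^2 + (6/13)^2 + (4/13)^2
= (9 + 36 + 16) / 169
= 61/169
= 0.3609

0.3609


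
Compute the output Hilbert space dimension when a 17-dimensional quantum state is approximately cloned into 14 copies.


Output space = H^(tensor 14) where dim(H) = 17
dim = 17^14
= 289 (after 2 factors)
= 4913 (after 3 factors)
= 83521 (after 4 factors)
= 1419857 (after 5 factors)
= 24137569 (after 6 factors)
= 410338673 (after 7 factors)
= 6975757441 (after 8 factors)
= 118587876497 (after 9 factors)
= 2015993900449 (after 10 factors)
= 34271896307633 (after 11 factors)
= 582622237229761 (after 12 factors)
= 9904578032905937 (after 13 factors)
= 168377826559400929 (after 14 factors)
= 168377826559400929

168377826559400929


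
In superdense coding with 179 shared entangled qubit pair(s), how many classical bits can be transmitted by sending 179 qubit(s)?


Superdense coding allows 2 classical bits per shared entangled pair.
179 pair(s) -> 2 * 179 = 358 classical bits

358


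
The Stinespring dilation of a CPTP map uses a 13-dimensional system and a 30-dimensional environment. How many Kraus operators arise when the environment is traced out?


Tracing out the environment in an orthonormal basis {|i>_E} gives Kraus operators K_i = <i|_E U |0>_E.
Number of Kraus operators = dim(H_env) = d_env
= 30

30


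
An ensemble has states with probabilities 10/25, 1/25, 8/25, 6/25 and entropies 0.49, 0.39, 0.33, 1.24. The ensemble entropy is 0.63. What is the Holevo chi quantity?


chi = S(rho) - sum_i p_i * S(rho_i)
Weighted entropy = 10/25 * 0.49 + 1/25 * 0.39 + 8/25 * 0.33 + 6/25 * 1.24
= 0.6148
chi = 0.63 - 0.6148
= 0.0152

0.0152


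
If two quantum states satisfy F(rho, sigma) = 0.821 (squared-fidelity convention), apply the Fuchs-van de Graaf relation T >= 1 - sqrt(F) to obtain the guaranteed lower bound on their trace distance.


Fuchs-van de Graaf (squared-fidelity convention): 1 - sqrt(F) <= T <= sqrt(1 - F).
Lower bound: T >= 1 - sqrt(F)
sqrt(F) = sqrt(0.821) = 0.9061
T >= 1 - 0.9061
T >= 0.0939

0.0939


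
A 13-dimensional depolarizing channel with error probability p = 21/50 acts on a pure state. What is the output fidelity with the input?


F = (1-p) + p/d
= (1 - 0.4200) + 0.4200/13
= 0.5800 + 0.0323
= 0.6123

0.6123


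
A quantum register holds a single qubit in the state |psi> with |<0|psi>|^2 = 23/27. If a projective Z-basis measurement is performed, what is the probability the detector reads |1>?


|alpha|^2 = 23/27 = 0.8519
|beta|^2 = 1 - 23/27 = 4/27 = 0.1481
P(|1>) = |beta|^2 = 0.1481

0.1481


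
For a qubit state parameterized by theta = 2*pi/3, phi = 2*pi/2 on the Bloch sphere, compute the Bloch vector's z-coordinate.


theta = 2.0944, phi = 3.1416
r_z = cos(theta) = -0.5000

-0.5000


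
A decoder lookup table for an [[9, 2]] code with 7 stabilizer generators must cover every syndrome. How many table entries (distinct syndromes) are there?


Each stabilizer generator gives a binary (+1 or -1) measurement outcome.
With 7 independent generators:
Total syndromes = 2^7
= 128

128


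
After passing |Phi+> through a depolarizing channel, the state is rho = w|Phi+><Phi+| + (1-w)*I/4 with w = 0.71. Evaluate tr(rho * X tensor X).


|Phi+> = (|00> + |11>)/sqrt(2)
For the pure Bell state, <X_A X_B> = +1 (Bell-state Pauli correlator).
The maximally-mixed part I/4 has tr(I/4 * P tensor P) = 0 for any traceless Pauli P.
So <X_A X_B>_rho = w * (+1) + (1 - w) * 0
= 0.71 * (+1)
= 0.7100

0.7100


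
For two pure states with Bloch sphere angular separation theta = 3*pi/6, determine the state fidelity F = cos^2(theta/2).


For states separated by angle theta on Bloch sphere:
F = cos^2(theta/2)
theta = 3*pi/6 = 1.5708
theta/2 = 0.7854
cos(theta/2) = 0.7071
F = 0.5000

0.5000


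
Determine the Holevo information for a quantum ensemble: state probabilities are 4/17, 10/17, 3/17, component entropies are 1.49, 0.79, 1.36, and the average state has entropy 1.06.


chi = S(rho) - sum_i p_i * S(rho_i)
Weighted entropy = 4/17 * 1.49 + 10/17 * 0.79 + 3/17 * 1.36
= 1.0553
chi = 1.06 - 1.0553
= 0.0047

0.0047


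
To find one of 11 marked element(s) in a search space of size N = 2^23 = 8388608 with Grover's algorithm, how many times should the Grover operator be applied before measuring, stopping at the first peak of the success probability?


After j Grover iterations the success probability is P(j) = sin^2((2j+1)*theta), where sin(theta) = sqrt(k/N).
N = 2^23 = 8388608, k = 11
sin(theta) = sqrt(k/N) = 0.001145121035
theta = arcsin(sqrt(k/N)) = 0.001145121285 rad
P(j) reaches its first maximum when (2j+1)*theta is as close as possible to pi/2, i.e. j = round(pi/(4*theta) - 1/2).
pi/(4*theta) - 1/2 = 685.3646
(For comparison, the common estimate pi/4 * sqrt(N/k) = 685.8648; the exact maximiser is used here.)
Optimal iterations = 685

685


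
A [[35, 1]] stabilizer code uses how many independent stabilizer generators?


For an [[n,k]] stabilizer code:
Number of stabilizer generators = n - k
= 35 - 1
= 34

34


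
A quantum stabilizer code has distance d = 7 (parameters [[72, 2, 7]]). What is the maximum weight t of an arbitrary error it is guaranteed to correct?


Code parameters: [[72, 2, 7]], distance d = 7.
Number of correctable errors = floor((d-1)/2)
= floor((7 - 1)/2)
= floor(6/2)
= 3

3


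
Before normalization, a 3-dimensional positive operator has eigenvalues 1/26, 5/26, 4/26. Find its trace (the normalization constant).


tr(M) = sum of eigenvalues
= 1/26 + 5/26 + 4/26
= 10/26
= 0.3846

0.3846


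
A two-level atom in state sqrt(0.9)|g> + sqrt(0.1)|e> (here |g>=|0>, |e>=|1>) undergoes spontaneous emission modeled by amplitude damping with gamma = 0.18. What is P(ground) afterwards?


For amplitude damping with parameter gamma on state sqrt(a)|0> + sqrt(b)|1>:
alpha^2 = 0.9, beta^2 = 0.1
P(|0>) = alpha^2 + gamma * beta^2
= 0.9 + 0.18 * 0.1
= 0.9 + 0.0180
= 0.9180

0.9180


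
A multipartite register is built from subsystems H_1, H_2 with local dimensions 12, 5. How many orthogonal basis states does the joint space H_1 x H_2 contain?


dim(H_1 x H_2) = 12 * 5
= 60

60


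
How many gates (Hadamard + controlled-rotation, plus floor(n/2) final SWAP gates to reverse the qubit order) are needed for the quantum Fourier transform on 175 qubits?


Hadamard gates: 175
Controlled rotations: n*(n-1)/2 = 175*174/2 = 15225
SWAP gates: floor(n/2) = floor(175/2) = 87
Total = 175 + 15225 + 87
= 15487

15487


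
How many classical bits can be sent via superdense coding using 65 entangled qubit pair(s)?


Superdense coding allows 2 classical bits per shared entangled pair.
65 pair(s) -> 2 * 65 = 130 classical bits

130


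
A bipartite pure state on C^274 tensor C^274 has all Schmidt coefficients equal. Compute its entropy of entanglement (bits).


For a maximally entangled state in d x d:
S = log2(d) = log2(274)
= 8.0980

8.0980


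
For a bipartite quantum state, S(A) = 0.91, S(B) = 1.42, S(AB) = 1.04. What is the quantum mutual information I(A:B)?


I(A:B) = S(A) + S(B) - S(AB)
= 0.91 + 1.42 - 1.04
= 1.2900

1.2900


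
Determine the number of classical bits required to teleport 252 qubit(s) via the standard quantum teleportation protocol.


Quantum teleportation requires 2 classical bits per qubit teleported.
252 qubit(s) -> 2 * 252 = 504 classical bits

504


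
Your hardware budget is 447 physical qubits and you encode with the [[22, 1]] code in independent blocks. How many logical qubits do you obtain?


Each code block uses 22 physical qubits for 1 logical qubit(s).
Number of complete blocks = floor(447 / 22) = 20
Logical qubits = 20 * 1
= 20

20


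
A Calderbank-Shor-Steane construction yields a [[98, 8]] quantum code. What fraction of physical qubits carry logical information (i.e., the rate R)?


Code rate R = k/n
= 8/98
= 0.0816

0.0816


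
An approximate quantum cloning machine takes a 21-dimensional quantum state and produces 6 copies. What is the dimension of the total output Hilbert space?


Output space = H^(tensor 6) where dim(H) = 21
dim = 21^6
= 441 (after 2 factors)
= 9261 (after 3 factors)
= 194481 (after 4 factors)
= 4084101 (after 5 factors)
= 85766121 (after 6 factors)
= 85766121

85766121


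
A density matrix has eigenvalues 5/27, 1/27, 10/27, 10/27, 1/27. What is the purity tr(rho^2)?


tr(rho^2) = sum of eigenvalues squared
= (5/27)^2 + (1/27)^2 + (10/27)^2 + (10/27)^2 + (1/27)^2
= (25 + 1 + 100 + 100 + 1) / 729
= 227/729
= 0.3114

0.3114


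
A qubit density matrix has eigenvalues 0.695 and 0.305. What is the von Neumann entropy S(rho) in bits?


S = -p*log2(p) - (1-p)*log2(1-p)
p = 0.6950, 1-p = 0.3050
= -0.6950 * log2(0.6950) - 0.3050 * log2(0.3050)
= -(-0.3648) - (-0.5225)
= 0.8873

0.8873


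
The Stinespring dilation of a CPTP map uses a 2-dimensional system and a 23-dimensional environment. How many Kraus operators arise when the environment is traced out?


Tracing out the environment in an orthonormal basis {|i>_E} gives Kraus operators K_i = <i|_E U |0>_E.
Number of Kraus operators = dim(H_env) = d_env
= 23

23


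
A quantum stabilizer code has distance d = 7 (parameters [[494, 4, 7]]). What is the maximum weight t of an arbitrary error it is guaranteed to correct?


Code parameters: [[494, 4, 7]], distance d = 7.
Number of correctable errors = floor((d-1)/2)
= floor((7 - 1)/2)
= floor(6/2)
= 3

3


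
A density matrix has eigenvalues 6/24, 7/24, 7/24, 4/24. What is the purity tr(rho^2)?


tr(rho^2) = sum of eigenvalues squared
= (6/24)^2 + (7/24)^2 + (7/24)^2 + (4/24)^2
= (36 + 49 + 49 + 16) / 576
= 150/576
= 0.2604

0.2604


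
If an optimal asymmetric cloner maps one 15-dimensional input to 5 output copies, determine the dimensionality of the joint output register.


Output space = H^(tensor 5) where dim(H) = 15
dim = 15^5
= 225 (after 2 factors)
= 3375 (after 3 factors)
= 50625 (after 4 factors)
= 759375 (after 5 factors)
= 759375

759375


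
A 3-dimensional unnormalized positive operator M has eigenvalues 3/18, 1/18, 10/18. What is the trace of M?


tr(M) = sum of eigenvalues
= 3/18 + 1/18 + 10/18
= 14/18
= 0.7778

0.7778


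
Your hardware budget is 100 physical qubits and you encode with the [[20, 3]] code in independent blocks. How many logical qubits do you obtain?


Each code block uses 20 physical qubits for 3 logical qubit(s).
Number of complete blocks = floor(100 / 20) = 5
Logical qubits = 5 * 3
= 15

15


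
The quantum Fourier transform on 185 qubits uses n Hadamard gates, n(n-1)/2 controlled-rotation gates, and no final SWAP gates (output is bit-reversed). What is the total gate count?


Hadamard gates: 185
Controlled rotations: n*(n-1)/2 = 185*184/2 = 17020
SWAP gates: 0 (omitted)
Total = 185 + 17020
= 17205

17205


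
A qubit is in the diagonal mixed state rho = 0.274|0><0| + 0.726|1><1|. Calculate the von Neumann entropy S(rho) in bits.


S = -p*log2(p) - (1-p)*log2(1-p)
p = 0.2740, 1-p = 0.7260
= -0.2740 * log2(0.2740) - 0.7260 * log2(0.7260)
= -(-0.5118) - (-0.3354)
= 0.8471

0.8471


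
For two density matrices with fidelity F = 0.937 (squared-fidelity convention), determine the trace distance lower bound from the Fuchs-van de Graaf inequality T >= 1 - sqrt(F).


Fuchs-van de Graaf (squared-fidelity convention): 1 - sqrt(F) <= T <= sqrt(1 - F).
Lower bound: T >= 1 - sqrt(F)
sqrt(F) = sqrt(0.937) = 0.9680
T >= 1 - 0.9680
T >= 0.0320

0.0320


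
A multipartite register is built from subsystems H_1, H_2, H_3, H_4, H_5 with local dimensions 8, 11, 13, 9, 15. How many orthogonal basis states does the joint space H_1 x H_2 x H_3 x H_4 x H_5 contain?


dim(H_1 x H_2 x H_3 x H_4 x H_5) = 8 * 11 * 13 * 9 * 15
= 88 * 13 * 9 * 15
= 1144 * 9 * 15
= 10296 * 15
= 154440

154440


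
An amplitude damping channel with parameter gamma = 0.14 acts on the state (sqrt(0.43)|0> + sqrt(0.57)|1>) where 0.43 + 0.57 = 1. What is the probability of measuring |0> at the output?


For amplitude damping with parameter gamma on state sqrt(a)|0> + sqrt(b)|1>:
alpha^2 = 0.43, beta^2 = 0.57
P(|0>) = alpha^2 + gamma * beta^2
= 0.43 + 0.14 * 0.57
= 0.43 + 0.0798
= 0.5098

0.5098


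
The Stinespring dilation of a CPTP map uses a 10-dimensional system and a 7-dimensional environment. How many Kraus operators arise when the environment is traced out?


Tracing out the environment in an orthonormal basis {|i>_E} gives Kraus operators K_i = <i|_E U |0>_E.
Number of Kraus operators = dim(H_env) = d_env
= 7

7


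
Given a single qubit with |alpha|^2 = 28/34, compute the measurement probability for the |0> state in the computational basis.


|alpha|^2 = 28/34 = 0.8235
|beta|^2 = 1 - 28/34 = 6/34 = 0.1765
P(|0>) = |alpha|^2 = 0.8235

0.8235


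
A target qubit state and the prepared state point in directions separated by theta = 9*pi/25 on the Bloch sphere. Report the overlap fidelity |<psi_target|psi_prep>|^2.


For states separated by angle theta on Bloch sphere:
F = cos^2(theta/2)
theta = 9*pi/25 = 1.1310
theta/2 = 0.5655
cos(theta/2) = 0.8443
F = 0.7129

0.7129


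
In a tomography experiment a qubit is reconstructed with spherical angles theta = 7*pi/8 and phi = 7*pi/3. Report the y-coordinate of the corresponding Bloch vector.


theta = 2.7489, phi = 7.3304
r_y = sin(theta)*sin(phi) = 0.3827 * 0.8660
r_y = 0.3314

0.3314


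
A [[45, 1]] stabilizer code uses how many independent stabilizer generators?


For an [[n,k]] stabilizer code:
Number of stabilizer generators = n - k
= 45 - 1
= 44

44


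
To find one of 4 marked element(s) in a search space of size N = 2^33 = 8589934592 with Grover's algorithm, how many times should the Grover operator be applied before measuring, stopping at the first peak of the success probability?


After j Grover iterations the success probability is P(j) = sin^2((2j+1)*theta), where sin(theta) = sqrt(k/N).
N = 2^33 = 8589934592, k = 4
sin(theta) = sqrt(k/N) = 2.157918644e-05
theta = arcsin(sqrt(k/N)) = 2.157918644e-05 rad
P(j) reaches its first maximum when (2j+1)*theta is as close as possible to pi/2, i.e. j = round(pi/(4*theta) - 1/2).
pi/(4*theta) - 1/2 = 36395.5970
(For comparison, the common estimate pi/4 * sqrt(N/k) = 36396.0970; the exact maximiser is used here.)
Optimal iterations = 36396

36396


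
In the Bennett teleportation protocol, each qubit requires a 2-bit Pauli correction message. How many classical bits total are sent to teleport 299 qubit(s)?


Quantum teleportation requires 2 classical bits per qubit teleported.
299 qubit(s) -> 2 * 299 = 598 classical bits

598


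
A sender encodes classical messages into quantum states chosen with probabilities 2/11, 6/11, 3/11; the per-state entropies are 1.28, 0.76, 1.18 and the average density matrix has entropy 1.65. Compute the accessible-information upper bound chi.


chi = S(rho) - sum_i p_i * S(rho_i)
Weighted entropy = 2/11 * 1.28 + 6/11 * 0.76 + 3/11 * 1.18
= 0.9691
chi = 1.65 - 0.9691
= 0.6809

0.6809


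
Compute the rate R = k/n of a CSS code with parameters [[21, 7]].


Code rate R = k/n
= 7/21
= 0.3333

0.3333


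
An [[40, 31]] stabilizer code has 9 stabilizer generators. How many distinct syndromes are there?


Each stabilizer generator gives a binary (+1 or -1) measurement outcome.
With 9 independent generators:
Total syndromes = 2^9
= 512

512


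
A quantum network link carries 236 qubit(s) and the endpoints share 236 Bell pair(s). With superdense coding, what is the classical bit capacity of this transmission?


Superdense coding allows 2 classical bits per shared entangled pair.
236 pair(s) -> 2 * 236 = 472 classical bits

472


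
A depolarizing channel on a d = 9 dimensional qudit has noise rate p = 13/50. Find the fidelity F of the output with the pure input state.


F = (1-p) + p/d
= (1 - 0.2600) + 0.2600/9
= 0.7400 + 0.0289
= 0.7689

0.7689


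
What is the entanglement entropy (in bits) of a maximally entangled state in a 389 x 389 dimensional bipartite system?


For a maximally entangled state in d x d:
S = log2(d) = log2(389)
= 8.6036

8.6036


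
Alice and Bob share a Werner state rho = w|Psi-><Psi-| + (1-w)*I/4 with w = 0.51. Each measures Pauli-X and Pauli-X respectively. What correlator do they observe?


|Psi-> = (|01> - |10>)/sqrt(2)
For the pure Bell state, <X_A X_B> = -1 (Bell-state Pauli correlator).
The maximally-mixed part I/4 has tr(I/4 * P tensor P) = 0 for any traceless Pauli P.
So <X_A X_B>_rho = w * (-1) + (1 - w) * 0
= 0.51 * (-1)
= -0.5100

-0.5100


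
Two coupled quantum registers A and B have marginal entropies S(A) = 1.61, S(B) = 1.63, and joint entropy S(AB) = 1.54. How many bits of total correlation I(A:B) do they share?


I(A:B) = S(A) + S(B) - S(AB)
= 1.61 + 1.63 - 1.54
= 1.7000

1.7000


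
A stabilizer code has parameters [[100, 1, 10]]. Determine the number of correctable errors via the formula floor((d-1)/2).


Code parameters: [[100, 1, 10]], distance d = 10.
Number of correctable errors = floor((d-1)/2)
= floor((10 - 1)/2)
= floor(9/2)
= 4

4


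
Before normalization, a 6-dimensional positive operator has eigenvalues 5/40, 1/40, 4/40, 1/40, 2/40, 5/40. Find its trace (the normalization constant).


tr(M) = sum of eigenvalues
= 5/40 + 1/40 + 4/40 + 1/40 + 2/40 + 5/40
= 18/40
= 0.4500

0.4500


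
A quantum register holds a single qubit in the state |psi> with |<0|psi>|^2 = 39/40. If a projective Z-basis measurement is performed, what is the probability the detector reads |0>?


|alpha|^2 = 39/40 = 0.9750
|beta|^2 = 1 - 39/40 = 1/40 = 0.0250
P(|0>) = |alpha|^2 = 0.9750

0.9750


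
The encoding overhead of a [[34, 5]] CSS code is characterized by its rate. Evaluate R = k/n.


Code rate R = k/n
= 5/34
= 0.1471

0.1471


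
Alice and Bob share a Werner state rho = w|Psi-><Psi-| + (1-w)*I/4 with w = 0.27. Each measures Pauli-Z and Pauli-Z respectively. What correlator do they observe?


|Psi-> = (|01> - |10>)/sqrt(2)
For the pure Bell state, <Z_A Z_B> = -1 (Bell-state Pauli correlator).
The maximally-mixed part I/4 has tr(I/4 * P tensor P) = 0 for any traceless Pauli P.
So <Z_A Z_B>_rho = w * (-1) + (1 - w) * 0
= 0.27 * (-1)
= -0.2700

-0.2700


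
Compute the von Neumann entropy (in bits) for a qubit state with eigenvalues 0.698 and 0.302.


S = -p*log2(p) - (1-p)*log2(1-p)
p = 0.6980, 1-p = 0.3020
= -0.6980 * log2(0.6980) - 0.3020 * log2(0.3020)
= -(-0.3621) - (-0.5217)
= 0.8837

0.8837


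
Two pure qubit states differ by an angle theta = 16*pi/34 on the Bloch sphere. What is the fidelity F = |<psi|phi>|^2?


For states separated by angle theta on Bloch sphere:
F = cos^2(theta/2)
theta = 16*pi/34 = 1.4784
theta/2 = 0.7392
cos(theta/2) = 0.7390
F = 0.5461

0.5461


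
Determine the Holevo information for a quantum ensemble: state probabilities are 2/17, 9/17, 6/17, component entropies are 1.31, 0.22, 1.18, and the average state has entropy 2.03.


chi = S(rho) - sum_i p_i * S(rho_i)
Weighted entropy = 2/17 * 1.31 + 9/17 * 0.22 + 6/17 * 1.18
= 0.6871
chi = 2.03 - 0.6871
= 1.3429

1.3429


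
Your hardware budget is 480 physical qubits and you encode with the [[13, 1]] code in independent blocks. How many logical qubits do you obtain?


Each code block uses 13 physical qubits for 1 logical qubit(s).
Number of complete blocks = floor(480 / 13) = 36
Logical qubits = 36 * 1
= 36

36


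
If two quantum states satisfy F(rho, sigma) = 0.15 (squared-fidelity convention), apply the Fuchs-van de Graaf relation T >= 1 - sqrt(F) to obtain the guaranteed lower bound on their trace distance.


Fuchs-van de Graaf (squared-fidelity convention): 1 - sqrt(F) <= T <= sqrt(1 - F).
Lower bound: T >= 1 - sqrt(F)
sqrt(F) = sqrt(0.15) = 0.3873
T >= 1 - 0.3873
T >= 0.6127

0.6127


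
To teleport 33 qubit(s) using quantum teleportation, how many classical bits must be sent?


Quantum teleportation requires 2 classical bits per qubit teleported.
33 qubit(s) -> 2 * 33 = 66 classical bits

66


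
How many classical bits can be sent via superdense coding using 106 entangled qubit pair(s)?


Superdense coding allows 2 classical bits per shared entangled pair.
106 pair(s) -> 2 * 106 = 212 classical bits

212


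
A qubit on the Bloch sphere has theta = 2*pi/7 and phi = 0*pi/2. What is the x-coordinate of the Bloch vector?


theta = 0.8976, phi = 0.0000
r_x = sin(theta)*cos(phi) = 0.7818 * 1.0000
r_x = 0.7818

0.7818


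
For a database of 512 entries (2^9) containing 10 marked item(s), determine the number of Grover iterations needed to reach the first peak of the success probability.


After j Grover iterations the success probability is P(j) = sin^2((2j+1)*theta), where sin(theta) = sqrt(k/N).
N = 2^9 = 512, k = 10
sin(theta) = sqrt(k/N) = 0.1397542486
theta = arcsin(sqrt(k/N)) = 0.1402132233 rad
P(j) reaches its first maximum when (2j+1)*theta is as close as possible to pi/2, i.e. j = round(pi/(4*theta) - 1/2).
pi/(4*theta) - 1/2 = 5.1015
(For comparison, the common estimate pi/4 * sqrt(N/k) = 5.6199; the exact maximiser is used here.)
Optimal iterations = 5

5


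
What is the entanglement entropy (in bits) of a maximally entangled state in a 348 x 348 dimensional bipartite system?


For a maximally entangled state in d x d:
S = log2(d) = log2(348)
= 8.4429

8.4429


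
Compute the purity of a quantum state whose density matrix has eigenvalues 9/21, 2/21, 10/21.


tr(rho^2) = sum of eigenvalues squared
= (9/21)^2 + (2/21)^2 + (10/21)^2
= (81 + 4 + 100) / 441
= 185/441
= 0.4195

0.4195


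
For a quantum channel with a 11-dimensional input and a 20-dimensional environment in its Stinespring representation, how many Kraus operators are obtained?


Tracing out the environment in an orthonormal basis {|i>_E} gives Kraus operators K_i = <i|_E U |0>_E.
Number of Kraus operators = dim(H_env) = d_env
= 20

20


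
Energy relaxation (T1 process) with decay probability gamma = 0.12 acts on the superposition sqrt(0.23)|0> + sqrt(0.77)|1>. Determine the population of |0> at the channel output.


For amplitude damping with parameter gamma on state sqrt(a)|0> + sqrt(b)|1>:
alpha^2 = 0.23, beta^2 = 0.77
P(|0>) = alpha^2 + gamma * beta^2
= 0.23 + 0.12 * 0.77
= 0.23 + 0.0924
= 0.3224

0.3224


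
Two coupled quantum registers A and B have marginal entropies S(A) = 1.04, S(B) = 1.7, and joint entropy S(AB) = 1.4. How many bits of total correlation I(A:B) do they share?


I(A:B) = S(A) + S(B) - S(AB)
= 1.04 + 1.7 - 1.4
= 1.3400

1.3400


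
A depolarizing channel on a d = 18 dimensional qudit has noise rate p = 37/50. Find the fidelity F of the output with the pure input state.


F = (1-p) + p/d
= (1 - 0.7400) + 0.7400/18
= 0.2600 + 0.0411
= 0.3011

0.3011


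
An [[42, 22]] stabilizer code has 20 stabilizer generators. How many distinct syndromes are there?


Each stabilizer generator gives a binary (+1 or -1) measurement outcome.
With 20 independent generators:
Total syndromes = 2^20
= 1048576

1048576


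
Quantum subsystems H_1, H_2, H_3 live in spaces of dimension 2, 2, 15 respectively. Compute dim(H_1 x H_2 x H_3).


dim(H_1 x H_2 x H_3) = 2 * 2 * 15
= 4 * 15
= 60

60


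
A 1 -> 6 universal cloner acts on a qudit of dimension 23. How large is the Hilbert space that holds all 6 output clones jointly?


Output space = H^(tensor 6) where dim(H) = 23
dim = 23^6
= 529 (after 2 factors)
= 12167 (after 3 factors)
= 279841 (after 4 factors)
= 6436343 (after 5 factors)
= 148035889 (after 6 factors)
= 148035889

148035889


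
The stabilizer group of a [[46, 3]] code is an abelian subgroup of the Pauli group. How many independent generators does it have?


For an [[n,k]] stabilizer code:
Number of stabilizer generators = n - k
= 46 - 3
= 43

43


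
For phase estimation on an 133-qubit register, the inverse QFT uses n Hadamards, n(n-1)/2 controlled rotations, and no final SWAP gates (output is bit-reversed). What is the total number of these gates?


Hadamard gates: 133
Controlled rotations: n*(n-1)/2 = 133*132/2 = 8778
SWAP gates: 0 (omitted)
Total = 133 + 8778
= 8911

8911


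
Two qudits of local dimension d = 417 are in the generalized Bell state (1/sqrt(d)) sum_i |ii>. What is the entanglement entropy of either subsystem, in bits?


For a maximally entangled state in d x d:
S = log2(d) = log2(417)
= 8.7039

8.7039


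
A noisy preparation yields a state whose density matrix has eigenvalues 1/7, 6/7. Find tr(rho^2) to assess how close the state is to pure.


tr(rho^2) = sum of eigenvalues squared
= (1/7)^2 + (6/7)^2
= (1 + 36) / 49
= 37/49
= 0.7551

0.7551


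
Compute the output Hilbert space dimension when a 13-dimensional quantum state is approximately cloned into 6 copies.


Output space = H^(tensor 6) where dim(H) = 13
dim = 13^6
= 169 (after 2 factors)
= 2197 (after 3 factors)
= 28561 (after 4 factors)
= 371293 (after 5 factors)
= 4826809 (after 6 factors)
= 4826809

4826809


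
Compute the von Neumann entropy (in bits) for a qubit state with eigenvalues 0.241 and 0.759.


S = -p*log2(p) - (1-p)*log2(1-p)
p = 0.2410, 1-p = 0.7590
= -0.2410 * log2(0.2410) - 0.7590 * log2(0.7590)
= -(-0.4947) - (-0.3020)
= 0.7967

0.7967


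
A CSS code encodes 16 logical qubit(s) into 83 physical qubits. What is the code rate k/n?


Code rate R = k/n
= 16/83
= 0.1928

0.1928


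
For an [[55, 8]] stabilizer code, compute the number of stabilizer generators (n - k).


For an [[n,k]] stabilizer code:
Number of stabilizer generators = n - k
= 55 - 8
= 47

47


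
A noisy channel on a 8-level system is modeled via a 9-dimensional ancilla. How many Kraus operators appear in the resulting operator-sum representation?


Tracing out the environment in an orthonormal basis {|i>_E} gives Kraus operators K_i = <i|_E U |0>_E.
Number of Kraus operators = dim(H_env) = d_env
= 9

9


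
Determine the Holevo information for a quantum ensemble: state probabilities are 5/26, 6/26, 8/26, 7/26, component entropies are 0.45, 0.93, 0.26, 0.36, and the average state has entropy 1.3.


chi = S(rho) - sum_i p_i * S(rho_i)
Weighted entropy = 5/26 * 0.45 + 6/26 * 0.93 + 8/26 * 0.26 + 7/26 * 0.36
= 0.4781
chi = 1.3 - 0.4781
= 0.8219

0.8219


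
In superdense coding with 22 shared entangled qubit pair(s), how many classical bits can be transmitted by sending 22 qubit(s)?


Superdense coding allows 2 classical bits per shared entangled pair.
22 pair(s) -> 2 * 22 = 44 classical bits

44


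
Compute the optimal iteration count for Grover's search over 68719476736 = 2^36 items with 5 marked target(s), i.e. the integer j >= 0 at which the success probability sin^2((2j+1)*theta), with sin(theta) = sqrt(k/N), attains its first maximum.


After j Grover iterations the success probability is P(j) = sin^2((2j+1)*theta), where sin(theta) = sqrt(k/N).
N = 2^36 = 68719476736, k = 5
sin(theta) = sqrt(k/N) = 8.5299224e-06
theta = arcsin(sqrt(k/N)) = 8.5299224e-06 rad
P(j) reaches its first maximum when (2j+1)*theta is as close as possible to pi/2, i.e. j = round(pi/(4*theta) - 1/2).
pi/(4*theta) - 1/2 = 92075.1516
(For comparison, the common estimate pi/4 * sqrt(N/k) = 92075.6516; the exact maximiser is used here.)
Optimal iterations = 92075

92075


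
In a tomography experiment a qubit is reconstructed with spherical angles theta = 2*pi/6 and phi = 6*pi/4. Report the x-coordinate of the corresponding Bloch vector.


theta = 1.0472, phi = 4.7124
r_x = sin(theta)*cos(phi) = 0.8660 * 0.0000
r_x = 0.0000

0.0000


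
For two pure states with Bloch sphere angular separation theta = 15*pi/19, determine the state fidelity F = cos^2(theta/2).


For states separated by angle theta on Bloch sphere:
F = cos^2(theta/2)
theta = 15*pi/19 = 2.4802
theta/2 = 1.2401
cos(theta/2) = 0.3247
F = 0.1054

0.1054


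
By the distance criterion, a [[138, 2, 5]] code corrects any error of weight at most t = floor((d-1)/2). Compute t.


Code parameters: [[138, 2, 5]], distance d = 5.
Number of correctable errors = floor((d-1)/2)
= floor((5 - 1)/2)
= floor(4/2)
= 2

2


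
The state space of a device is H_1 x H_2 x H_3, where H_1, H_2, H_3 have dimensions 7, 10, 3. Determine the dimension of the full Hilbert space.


dim(H_1 x H_2 x H_3) = 7 * 10 * 3
= 70 * 3
= 210

210


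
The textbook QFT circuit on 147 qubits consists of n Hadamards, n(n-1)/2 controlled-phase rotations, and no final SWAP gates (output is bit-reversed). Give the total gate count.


Hadamard gates: 147
Controlled rotations: n*(n-1)/2 = 147*146/2 = 10731
SWAP gates: 0 (omitted)
Total = 147 + 10731
= 10878

10878


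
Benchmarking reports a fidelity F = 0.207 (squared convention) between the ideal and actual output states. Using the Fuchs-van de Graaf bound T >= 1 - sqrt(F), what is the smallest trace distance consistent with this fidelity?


Fuchs-van de Graaf (squared-fidelity convention): 1 - sqrt(F) <= T <= sqrt(1 - F).
Lower bound: T >= 1 - sqrt(F)
sqrt(F) = sqrt(0.207) = 0.4550
T >= 1 - 0.4550
T >= 0.5450

0.5450


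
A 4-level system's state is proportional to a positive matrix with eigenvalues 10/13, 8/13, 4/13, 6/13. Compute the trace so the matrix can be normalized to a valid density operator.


tr(M) = sum of eigenvalues
= 10/13 + 8/13 + 4/13 + 6/13
= 28/13
= 2.1538

2.1538


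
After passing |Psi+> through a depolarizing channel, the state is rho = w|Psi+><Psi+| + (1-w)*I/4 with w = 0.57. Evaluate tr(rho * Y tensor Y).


|Psi+> = (|01> + |10>)/sqrt(2)
For the pure Bell state, <Y_A Y_B> = +1 (Bell-state Pauli correlator).
The maximally-mixed part I/4 has tr(I/4 * P tensor P) = 0 for any traceless Pauli P.
So <Y_A Y_B>_rho = w * (+1) + (1 - w) * 0
= 0.57 * (+1)
= 0.5700

0.5700


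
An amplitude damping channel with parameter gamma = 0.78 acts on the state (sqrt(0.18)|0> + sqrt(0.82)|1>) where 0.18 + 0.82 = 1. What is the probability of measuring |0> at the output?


For amplitude damping with parameter gamma on state sqrt(a)|0> + sqrt(b)|1>:
alpha^2 = 0.18, beta^2 = 0.82
P(|0>) = alpha^2 + gamma * beta^2
= 0.18 + 0.78 * 0.82
= 0.18 + 0.6396
= 0.8196

0.8196


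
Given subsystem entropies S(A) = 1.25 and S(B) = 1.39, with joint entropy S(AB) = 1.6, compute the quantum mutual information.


I(A:B) = S(A) + S(B) - S(AB)
= 1.25 + 1.39 - 1.6
= 1.0400

1.0400


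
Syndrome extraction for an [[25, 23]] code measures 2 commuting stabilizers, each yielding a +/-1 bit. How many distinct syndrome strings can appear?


Each stabilizer generator gives a binary (+1 or -1) measurement outcome.
With 2 independent generators:
Total syndromes = 2^2
= 4

4


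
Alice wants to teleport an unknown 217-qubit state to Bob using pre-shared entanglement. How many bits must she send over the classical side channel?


Quantum teleportation requires 2 classical bits per qubit teleported.
217 qubit(s) -> 2 * 217 = 434 classical bits

434


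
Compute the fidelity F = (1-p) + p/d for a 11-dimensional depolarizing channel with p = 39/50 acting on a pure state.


F = (1-p) + p/d
= (1 - 0.7800) + 0.7800/11
= 0.2200 + 0.0709
= 0.2909

0.2909


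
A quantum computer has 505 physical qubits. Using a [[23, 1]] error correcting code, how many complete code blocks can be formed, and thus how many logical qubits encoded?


Each code block uses 23 physical qubits for 1 logical qubit(s).
Number of complete blocks = floor(505 / 23) = 21
Logical qubits = 21 * 1
= 21

21


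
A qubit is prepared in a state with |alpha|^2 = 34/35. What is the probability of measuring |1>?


|alpha|^2 = 34/35 = 0.9714
|beta|^2 = 1 - 34/35 = 1/35 = 0.0286
P(|1>) = |beta|^2 = 0.0286

0.0286


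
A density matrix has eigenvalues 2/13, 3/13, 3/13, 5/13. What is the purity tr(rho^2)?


tr(rho^2) = sum of eigenvalues squared
= (2/13)^2 + (3/13)^2 + (3/13)^2 + (5/13)^2
= (4 + 9 + 9 + 25) / 169
= 47/169
= 0.2781

0.2781


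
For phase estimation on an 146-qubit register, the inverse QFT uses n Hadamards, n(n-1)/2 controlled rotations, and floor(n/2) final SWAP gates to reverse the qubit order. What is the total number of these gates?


Hadamard gates: 146
Controlled rotations: n*(n-1)/2 = 146*145/2 = 10585
SWAP gates: floor(n/2) = floor(146/2) = 73
Total = 146 + 10585 + 73
= 10804

10804


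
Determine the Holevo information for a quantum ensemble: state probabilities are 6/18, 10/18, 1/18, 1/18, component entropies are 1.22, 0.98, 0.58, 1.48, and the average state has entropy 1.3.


chi = S(rho) - sum_i p_i * S(rho_i)
Weighted entropy = 6/18 * 1.22 + 10/18 * 0.98 + 1/18 * 0.58 + 1/18 * 1.48
= 1.0656
chi = 1.3 - 1.0656
= 0.2344

0.2344


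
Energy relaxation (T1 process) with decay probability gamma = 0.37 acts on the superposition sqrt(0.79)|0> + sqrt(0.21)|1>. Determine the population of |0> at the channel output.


For amplitude damping with parameter gamma on state sqrt(a)|0> + sqrt(b)|1>:
alpha^2 = 0.79, beta^2 = 0.21
P(|0>) = alpha^2 + gamma * beta^2
= 0.79 + 0.37 * 0.21
= 0.79 + 0.0777
= 0.8677

0.8677


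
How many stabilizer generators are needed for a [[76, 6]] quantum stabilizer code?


For an [[n,k]] stabilizer code:
Number of stabilizer generators = n - k
= 76 - 6
= 70

70


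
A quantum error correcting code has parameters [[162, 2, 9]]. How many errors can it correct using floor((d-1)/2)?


Code parameters: [[162, 2, 9]], distance d = 9.
Number of correctable errors = floor((d-1)/2)
= floor((9 - 1)/2)
= floor(8/2)
= 4

4


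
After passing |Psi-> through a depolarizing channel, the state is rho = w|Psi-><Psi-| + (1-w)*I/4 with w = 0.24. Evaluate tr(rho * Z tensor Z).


|Psi-> = (|01> - |10>)/sqrt(2)
For the pure Bell state, <Z_A Z_B> = -1 (Bell-state Pauli correlator).
The maximally-mixed part I/4 has tr(I/4 * P tensor P) = 0 for any traceless Pauli P.
So <Z_A Z_B>_rho = w * (-1) + (1 - w) * 0
= 0.24 * (-1)
= -0.2400

-0.2400


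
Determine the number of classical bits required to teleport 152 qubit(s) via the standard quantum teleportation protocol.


Quantum teleportation requires 2 classical bits per qubit teleported.
152 qubit(s) -> 2 * 152 = 304 classical bits

304


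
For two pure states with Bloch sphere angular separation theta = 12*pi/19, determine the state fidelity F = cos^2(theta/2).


For states separated by angle theta on Bloch sphere:
F = cos^2(theta/2)
theta = 12*pi/19 = 1.9842
theta/2 = 0.9921
cos(theta/2) = 0.5469
F = 0.2992

0.2992


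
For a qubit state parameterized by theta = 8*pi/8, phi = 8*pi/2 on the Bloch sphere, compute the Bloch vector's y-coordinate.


theta = 3.1416, phi = 12.5664
r_y = sin(theta)*sin(phi) = 0.0000 * 0.0000
r_y = 0.0000

0.0000


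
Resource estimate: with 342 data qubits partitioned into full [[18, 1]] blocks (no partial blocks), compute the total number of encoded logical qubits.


Each code block uses 18 physical qubits for 1 logical qubit(s).
Number of complete blocks = floor(342 / 18) = 19
Logical qubits = 19 * 1
= 19

19


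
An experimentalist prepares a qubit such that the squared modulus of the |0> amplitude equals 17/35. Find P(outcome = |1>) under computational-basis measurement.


|alpha|^2 = 17/35 = 0.4857
|beta|^2 = 1 - 17/35 = 18/35 = 0.5143
P(|1>) = |beta|^2 = 0.5143

0.5143


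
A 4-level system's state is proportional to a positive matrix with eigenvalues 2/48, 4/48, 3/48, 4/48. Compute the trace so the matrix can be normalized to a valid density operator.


tr(M) = sum of eigenvalues
= 2/48 + 4/48 + 3/48 + 4/48
= 13/48
= 0.2708

0.2708


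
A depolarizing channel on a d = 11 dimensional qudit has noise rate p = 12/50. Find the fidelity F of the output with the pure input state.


F = (1-p) + p/d
= (1 - 0.2400) + 0.2400/11
= 0.7600 + 0.0218
= 0.7818

0.7818
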